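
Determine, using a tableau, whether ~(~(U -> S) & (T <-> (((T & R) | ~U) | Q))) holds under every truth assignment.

Assume the negation and expand:
Initial set: {~~(~(U -> S) & (T <-> (((T & R) | ~U) | Q)))}.
~~(~(U -> S) & (T <-> (((T & R) | ~U) | Q))): α-rule — add ~(U -> S), (T <-> (((T & R) | ~U) | Q)).
~(U -> S): α-rule — add U, ~S.
(T <-> (((T & R) | ~U) | Q)): β-rule — branch into T, (((T & R) | ~U) | Q)  //  ~T, ~(((T & R) | ~U) | Q).
  branch 1 (add T, (((T & R) | ~U) | Q)):
    (((T & R) | ~U) | Q): β-rule — branch into ((T & R) | ~U)  //  Q.
      branch 1.1 (add ((T & R) | ~U)):
        ((T & R) | ~U): β-rule — branch into (T & R)  //  ~U.
          branch 1.1.1 (add (T & R)):
            (T & R): α-rule — add T, R.
            ○ open, literals {R=T, S=F, T=T, U=T}.
          branch 1.1.2 (add ~U):
            × closes — contains both U and ~U.
      branch 1.2 (add Q):
        ○ open, literals {Q=T, S=F, T=T, U=T}.
  branch 2 (add ~T, ~(((T & R) | ~U) | Q)):
    ~(((T & R) | ~U) | Q): α-rule — add ~((T & R) | ~U), ~Q.
    ~((T & R) | ~U): α-rule — add ~(T & R), ~~U.
    ~(T & R): β-rule — branch into ~T  //  ~R.
      branch 2.1 (add ~T):
        ○ open, literals {Q=F, S=F, T=F, U=T}.
      branch 2.2 (add ~R):
        ○ open, literals {Q=F, R=F, S=F, T=F, U=T}.
1 branch closed, 4 open.
An open branch gives a countermodel: R=T, S=F, T=T, U=T (unmentioned atoms arbitrary); under it the original formula is false.

Not valid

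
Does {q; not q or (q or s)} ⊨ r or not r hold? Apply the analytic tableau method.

Yes

Initial set: {q; (not q or (q or s)); not (r or not r)}.
not (r or not r): α-rule — add not r, not not r.
× closes — contains both r and not r.
All 1 branch closes.
Every branch closed, so the premises entail the conclusion.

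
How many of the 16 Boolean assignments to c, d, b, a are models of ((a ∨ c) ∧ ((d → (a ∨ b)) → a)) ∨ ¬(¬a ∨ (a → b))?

9

Initial set: {T (((a ∨ c) ∧ ((d → (a ∨ b)) → a)) ∨ ¬(¬a ∨ (a → b)))}.
T (((a ∨ c) ∧ ((d → (a ∨ b)) → a)) ∨ ¬(¬a ∨ (a → b))): β-rule — branch into T ((a ∨ c) ∧ ((d → (a ∨ b)) → a))  //  T ¬(¬a ∨ (a → b)).
  branch 1 (add T ((a ∨ c) ∧ ((d → (a ∨ b)) → a))):
    T ((a ∨ c) ∧ ((d → (a ∨ b)) → a)): α-rule — add T (a ∨ c), T ((d → (a ∨ b)) → a).
    T (a ∨ c): β-rule — branch into T a  //  T c.
      branch 1.1 (add T a):
        T ((d → (a ∨ b)) → a): β-rule — branch into F (d → (a ∨ b))  //  T a.
          branch 1.1.1 (add F (d → (a ∨ b))):
            F (d → (a ∨ b)): α-rule — add T d, F (a ∨ b).
            F (a ∨ b): α-rule — add F a, F b.
            × closes — contains both a and ¬a.
          branch 1.1.2 (add T a):
            ○ open, literals {a=true}.
      branch 1.2 (add T c):
        T ((d → (a ∨ b)) → a): β-rule — branch into F (d → (a ∨ b))  //  T a.
          branch 1.2.1 (add F (d → (a ∨ b))):
            F (d → (a ∨ b)): α-rule — add T d, F (a ∨ b).
            F (a ∨ b): α-rule — add F a, F b.
            ○ open, literals {a=false, b=false, c=true, d=true}.
          branch 1.2.2 (add T a):
            ○ open, literals {a=true, c=true}.
  branch 2 (add T ¬(¬a ∨ (a → b))):
    T ¬(¬a ∨ (a → b)): α-rule — add F ¬a, F (a → b).
    F (a → b): α-rule — add T a, F b.
    ○ open, literals {a=true, b=false}.
1 branch closed, 4 open.
Each open branch fixes some atoms; the unmentioned ones are free. Counting distinct full assignments: branch {a=true} (c, d, b) contributes 8 new; branch {a=false, b=false, c=true, d=true} (none free) contributes 1 new; branch {a=true, c=true} (d, b) contributes 0 new; branch {a=true, b=false} (c, d) contributes 0 new. Total: 9.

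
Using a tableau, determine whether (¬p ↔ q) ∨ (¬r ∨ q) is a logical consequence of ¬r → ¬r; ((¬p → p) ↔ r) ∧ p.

Yes

Initial set: {(¬r → ¬r); (((¬p → p) ↔ r) ∧ p); ¬((¬p ↔ q) ∨ (¬r ∨ q))}.
(((¬p → p) ↔ r) ∧ p): α-rule — add ((¬p → p) ↔ r), p.
¬((¬p ↔ q) ∨ (¬r ∨ q)): α-rule — add ¬(¬p ↔ q), ¬(¬r ∨ q).
¬(¬r ∨ q): α-rule — add ¬¬r, ¬q.
(¬r → ¬r): β-rule — branch into ¬¬r  //  ¬r.
  branch 1 (add ¬¬r):
    ((¬p → p) ↔ r): β-rule — branch into (¬p → p), r  //  ¬(¬p → p), ¬r.
      branch 1.1 (add (¬p → p), r):
        ¬(¬p ↔ q): β-rule — branch into ¬p, ¬q  //  ¬¬p, q.
          branch 1.1.1 (add ¬p, ¬q):
            × closes — contains both p and ¬p.
          branch 1.1.2 (add ¬¬p, q):
            × closes — contains both q and ¬q.
      branch 1.2 (add ¬(¬p → p), ¬r):
        × closes — contains both r and ¬r.
  branch 2 (add ¬r):
    × closes — contains both r and ¬r.
All 4 branches close.
Every branch closed, so the premises entail the conclusion.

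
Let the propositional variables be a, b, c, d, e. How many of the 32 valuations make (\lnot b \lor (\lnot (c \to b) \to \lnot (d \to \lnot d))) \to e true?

16

Initial set: {((\lnot b \lor (\lnot (c \to b) \to \lnot (d \to \lnot d))) \to e)}.
((\lnot b \lor (\lnot (c \to b) \to \lnot (d \to \lnot d))) \to e): β-rule — branch into \lnot (\lnot b \lor (\lnot (c \to b) \to \lnot (d \to \lnot d)))  //  e.
  branch 1 (add \lnot (\lnot b \lor (\lnot (c \to b) \to \lnot (d \to \lnot d)))):
    \lnot (\lnot b \lor (\lnot (c \to b) \to \lnot (d \to \lnot d))): α-rule — add \lnot \lnot b, \lnot (\lnot (c \to b) \to \lnot (d \to \lnot d)).
    \lnot (\lnot (c \to b) \to \lnot (d \to \lnot d)): α-rule — add \lnot (c \to b), \lnot \lnot (d \to \lnot d).
    \lnot (c \to b): α-rule — add c, \lnot b.
    × closes — contains both b and \lnot b.
  branch 2 (add e):
    ○ open, literals {e=true}.
1 branch closed, 1 open.
Each open branch fixes some atoms; the unmentioned ones are free. Counting distinct full assignments: branch {e=true} (a, b, c, d) contributes 16 new. Total: 16.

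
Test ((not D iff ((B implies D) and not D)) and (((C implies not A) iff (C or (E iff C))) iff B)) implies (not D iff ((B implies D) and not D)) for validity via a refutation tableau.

Assume the negation and expand:
Initial set: {not (((not D iff ((B implies D) and not D)) and (((C implies not A) iff (C or (E iff C))) iff B)) implies (not D iff ((B implies D) and not D)))}.
not (((not D iff ((B implies D) and not D)) and (((C implies not A) iff (C or (E iff C))) iff B)) implies (not D iff ((B implies D) and not D))): α-rule — add ((not D iff ((B implies D) and not D)) and (((C implies not A) iff (C or (E iff C))) iff B)), not (not D iff ((B implies D) and not D)).
((not D iff ((B implies D) and not D)) and (((C implies not A) iff (C or (E iff C))) iff B)): α-rule — add (not D iff ((B implies D) and not D)), (((C implies not A) iff (C or (E iff C))) iff B).
not (not D iff ((B implies D) and not D)): β-rule — branch into not D, not ((B implies D) and not D)  //  not not D, ((B implies D) and not D).
  branch 1 (add not D, not ((B implies D) and not D)):
    (not D iff ((B implies D) and not D)): β-rule — branch into not D, ((B implies D) and not D)  //  not not D, not ((B implies D) and not D).
      branch 1.1 (add not D, ((B implies D) and not D)):
        ((B implies D) and not D): α-rule — add (B implies D), not D.
        (((C implies not A) iff (C or (E iff C))) iff B): β-rule — branch into ((C implies not A) iff (C or (E iff C))), B  //  not ((C implies not A) iff (C or (E iff C))), not B.
          branch 1.1.1 (add ((C implies not A) iff (C or (E iff C))), B):
            not ((B implies D) and not D): β-rule — branch into not (B implies D)  //  not not D.
              branch 1.1.1.1 (add not (B implies D)):
                not (B implies D): α-rule — add B, not D.
                (B implies D): β-rule — branch into not B  //  D.
                  branch 1.1.1.1.1 (add not B):
                    × closes — contains both B and not B.
                  branch 1.1.1.1.2 (add D):
                    × closes — contains both D and not D.
              branch 1.1.1.2 (add not not D):
                × closes — contains both D and not D.
          branch 1.1.2 (add not ((C implies not A) iff (C or (E iff C))), not B):
            not ((B implies D) and not D): β-rule — branch into not (B implies D)  //  not not D.
              branch 1.1.2.1 (add not (B implies D)):
                not (B implies D): α-rule — add B, not D.
                × closes — contains both B and not B.
              branch 1.1.2.2 (add not not D):
                × closes — contains both D and not D.
      branch 1.2 (add not not D, not ((B implies D) and not D)):
        × closes — contains both D and not D.
  branch 2 (add not not D, ((B implies D) and not D)):
    ((B implies D) and not D): α-rule — add (B implies D), not D.
    × closes — contains both D and not D.
All 7 branches close.
Every branch closed, so the negation is unsatisfiable and the formula is valid.

Valid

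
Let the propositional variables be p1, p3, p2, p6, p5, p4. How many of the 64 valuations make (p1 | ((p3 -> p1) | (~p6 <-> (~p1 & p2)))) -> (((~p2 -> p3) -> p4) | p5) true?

Initial set: {((p1 | ((p3 -> p1) | (~p6 <-> (~p1 & p2)))) -> (((~p2 -> p3) -> p4) | p5))}.
((p1 | ((p3 -> p1) | (~p6 <-> (~p1 & p2)))) -> (((~p2 -> p3) -> p4) | p5)): β-rule — branch into ~(p1 | ((p3 -> p1) | (~p6 <-> (~p1 & p2))))  //  (((~p2 -> p3) -> p4) | p5).
  branch 1 (add ~(p1 | ((p3 -> p1) | (~p6 <-> (~p1 & p2))))):
    ~(p1 | ((p3 -> p1) | (~p6 <-> (~p1 & p2)))): α-rule — add ~p1, ~((p3 -> p1) | (~p6 <-> (~p1 & p2))).
    ~((p3 -> p1) | (~p6 <-> (~p1 & p2))): α-rule — add ~(p3 -> p1), ~(~p6 <-> (~p1 & p2)).
    ~(p3 -> p1): α-rule — add p3, ~p1.
    ~(~p6 <-> (~p1 & p2)): β-rule — branch into ~p6, ~(~p1 & p2)  //  ~~p6, (~p1 & p2).
      branch 1.1 (add ~p6, ~(~p1 & p2)):
        ~(~p1 & p2): β-rule — branch into ~~p1  //  ~p2.
          branch 1.1.1 (add ~~p1):
            × closes — contains both p1 and ~p1.
          branch 1.1.2 (add ~p2):
            ○ open, literals {p1=F, p2=F, p3=T, p6=F}.
      branch 1.2 (add ~~p6, (~p1 & p2)):
        (~p1 & p2): α-rule — add ~p1, p2.
        ○ open, literals {p1=F, p2=T, p3=T, p6=T}.
  branch 2 (add (((~p2 -> p3) -> p4) | p5)):
    (((~p2 -> p3) -> p4) | p5): β-rule — branch into ((~p2 -> p3) -> p4)  //  p5.
      branch 2.1 (add ((~p2 -> p3) -> p4)):
        ((~p2 -> p3) -> p4): β-rule — branch into ~(~p2 -> p3)  //  p4.
          branch 2.1.1 (add ~(~p2 -> p3)):
            ~(~p2 -> p3): α-rule — add ~p2, ~p3.
            ○ open, literals {p2=F, p3=F}.
          branch 2.1.2 (add p4):
            ○ open, literals {p4=T}.
      branch 2.2 (add p5):
        ○ open, literals {p5=T}.
1 branch closed, 5 open.
Each open branch fixes some atoms; the unmentioned ones are free. Counting distinct full assignments: branch {p1=F, p2=F, p3=T, p6=F} (p5, p4) contributes 4 new; branch {p1=F, p2=T, p3=T, p6=T} (p5, p4) contributes 4 new; branch {p2=F, p3=F} (p1, p6, p5, p4) contributes 16 new; branch {p4=T} (p1, p3, p2, p6, p5) contributes 20 new; branch {p5=T} (p1, p3, p2, p6, p4) contributes 10 new. Total: 54.

54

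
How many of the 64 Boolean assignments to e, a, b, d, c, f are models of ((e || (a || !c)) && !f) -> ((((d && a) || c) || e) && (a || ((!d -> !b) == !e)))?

Initial set: {T (((e || (a || !c)) && !f) -> ((((d && a) || c) || e) && (a || ((!d -> !b) == !e))))}.
T (((e || (a || !c)) && !f) -> ((((d && a) || c) || e) && (a || ((!d -> !b) == !e)))): β-rule — branch into F ((e || (a || !c)) && !f)  //  T ((((d && a) || c) || e) && (a || ((!d -> !b) == !e))).
  branch 1 (add F ((e || (a || !c)) && !f)):
    F ((e || (a || !c)) && !f): β-rule — branch into F (e || (a || !c))  //  F !f.
      branch 1.1 (add F (e || (a || !c))):
        F (e || (a || !c)): α-rule — add F e, F (a || !c).
        F (a || !c): α-rule — add F a, F !c.
        ○ open, literals {a=F, c=T, e=F}.
      branch 1.2 (add F !f):
        ○ open, literals {f=T}.
  branch 2 (add T ((((d && a) || c) || e) && (a || ((!d -> !b) == !e)))):
    T ((((d && a) || c) || e) && (a || ((!d -> !b) == !e))): α-rule — add T (((d && a) || c) || e), T (a || ((!d -> !b) == !e)).
    T (((d && a) || c) || e): β-rule — branch into T ((d && a) || c)  //  T e.
      branch 2.1 (add T ((d && a) || c)):
        T (a || ((!d -> !b) == !e)): β-rule — branch into T a  //  T ((!d -> !b) == !e).
          branch 2.1.1 (add T a):
            T ((d && a) || c): β-rule — branch into T (d && a)  //  T c.
              branch 2.1.1.1 (add T (d && a)):
                T (d && a): α-rule — add T d, T a.
                ○ open, literals {a=T, d=T}.
              branch 2.1.1.2 (add T c):
                ○ open, literals {a=T, c=T}.
          branch 2.1.2 (add T ((!d -> !b) == !e)):
            T ((d && a) || c): β-rule — branch into T (d && a)  //  T c.
              branch 2.1.2.1 (add T (d && a)):
                T (d && a): α-rule — add T d, T a.
                T ((!d -> !b) == !e): β-rule — branch into T (!d -> !b), T !e  //  F (!d -> !b), F !e.
                  branch 2.1.2.1.1 (add T (!d -> !b), T !e):
                    T (!d -> !b): β-rule — branch into F !d  //  T !b.
                      branch 2.1.2.1.1.1 (add F !d):
                        ○ open, literals {a=T, d=T, e=F}.
                      branch 2.1.2.1.1.2 (add T !b):
                        ○ open, literals {a=T, b=F, d=T, e=F}.
                  branch 2.1.2.1.2 (add F (!d -> !b), F !e):
                    F (!d -> !b): α-rule — add T !d, F !b.
                    × closes — contains both d and !d.
              branch 2.1.2.2 (add T c):
                T ((!d -> !b) == !e): β-rule — branch into T (!d -> !b), T !e  //  F (!d -> !b), F !e.
                  branch 2.1.2.2.1 (add T (!d -> !b), T !e):
                    T (!d -> !b): β-rule — branch into F !d  //  T !b.
                      branch 2.1.2.2.1.1 (add F !d):
                        ○ open, literals {c=T, d=T, e=F}.
                      branch 2.1.2.2.1.2 (add T !b):
                        ○ open, literals {b=F, c=T, e=F}.
                  branch 2.1.2.2.2 (add F (!d -> !b), F !e):
                    F (!d -> !b): α-rule — add T !d, F !b.
                    ○ open, literals {b=T, c=T, d=F, e=T}.
      branch 2.2 (add T e):
        T (a || ((!d -> !b) == !e)): β-rule — branch into T a  //  T ((!d -> !b) == !e).
          branch 2.2.1 (add T a):
            ○ open, literals {a=T, e=T}.
          branch 2.2.2 (add T ((!d -> !b) == !e)):
            T ((!d -> !b) == !e): β-rule — branch into T (!d -> !b), T !e  //  F (!d -> !b), F !e.
              branch 2.2.2.1 (add T (!d -> !b), T !e):
                × closes — contains both e and !e.
              branch 2.2.2.2 (add F (!d -> !b), F !e):
                F (!d -> !b): α-rule — add T !d, F !b.
                ○ open, literals {b=T, d=F, e=T}.
2 branches closed, 11 open.
Each open branch fixes some atoms; the unmentioned ones are free. Counting distinct full assignments: branch {a=F, c=T, e=F} (b, d, f) contributes 8 new; branch {f=T} (e, a, b, d, c) contributes 28 new; branch {a=T, d=T} (e, b, c, f) contributes 8 new; branch {a=T, c=T} (e, b, d, f) contributes 4 new; branch {a=T, d=T, e=F} (b, c, f) contributes 0 new; branch {a=T, b=F, d=T, e=F} (c, f) contributes 0 new; branch {c=T, d=T, e=F} (a, b, f) contributes 0 new; branch {b=F, c=T, e=F} (a, d, f) contributes 0 new; branch {b=T, c=T, d=F, e=T} (a, f) contributes 1 new; branch {a=T, e=T} (b, d, c, f) contributes 2 new; branch {b=T, d=F, e=T} (a, c, f) contributes 1 new. Total: 52.

52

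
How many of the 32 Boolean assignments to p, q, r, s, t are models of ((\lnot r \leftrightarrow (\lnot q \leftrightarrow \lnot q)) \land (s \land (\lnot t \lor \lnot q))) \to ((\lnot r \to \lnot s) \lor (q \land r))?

26

Initial set: {(((\lnot r \leftrightarrow (\lnot q \leftrightarrow \lnot q)) \land (s \land (\lnot t \lor \lnot q))) \to ((\lnot r \to \lnot s) \lor (q \land r)))}.
(((\lnot r \leftrightarrow (\lnot q \leftrightarrow \lnot q)) \land (s \land (\lnot t \lor \lnot q))) \to ((\lnot r \to \lnot s) \lor (q \land r))): β-rule — branch into \lnot ((\lnot r \leftrightarrow (\lnot q \leftrightarrow \lnot q)) \land (s \land (\lnot t \lor \lnot q)))  //  ((\lnot r \to \lnot s) \lor (q \land r)).
  branch 1 (add \lnot ((\lnot r \leftrightarrow (\lnot q \leftrightarrow \lnot q)) \land (s \land (\lnot t \lor \lnot q)))):
    \lnot ((\lnot r \leftrightarrow (\lnot q \leftrightarrow \lnot q)) \land (s \land (\lnot t \lor \lnot q))): β-rule — branch into \lnot (\lnot r \leftrightarrow (\lnot q \leftrightarrow \lnot q))  //  \lnot (s \land (\lnot t \lor \lnot q)).
      branch 1.1 (add \lnot (\lnot r \leftrightarrow (\lnot q \leftrightarrow \lnot q))):
        \lnot (\lnot r \leftrightarrow (\lnot q \leftrightarrow \lnot q)): β-rule — branch into \lnot r, \lnot (\lnot q \leftrightarrow \lnot q)  //  \lnot \lnot r, (\lnot q \leftrightarrow \lnot q).
          branch 1.1.1 (add \lnot r, \lnot (\lnot q \leftrightarrow \lnot q)):
            \lnot (\lnot q \leftrightarrow \lnot q): β-rule — branch into \lnot q, \lnot \lnot q  //  \lnot \lnot q, \lnot q.
              branch 1.1.1.1 (add \lnot q, \lnot \lnot q):
                × closes — contains both q and \lnot q.
              branch 1.1.1.2 (add \lnot \lnot q, \lnot q):
                × closes — contains both q and \lnot q.
          branch 1.1.2 (add \lnot \lnot r, (\lnot q \leftrightarrow \lnot q)):
            (\lnot q \leftrightarrow \lnot q): β-rule — branch into \lnot q, \lnot q  //  \lnot \lnot q, \lnot \lnot q.
              branch 1.1.2.1 (add \lnot q, \lnot q):
                ○ open, literals {q=false, r=true}.
              branch 1.1.2.2 (add \lnot \lnot q, \lnot \lnot q):
                ○ open, literals {q=true, r=true}.
      branch 1.2 (add \lnot (s \land (\lnot t \lor \lnot q))):
        \lnot (s \land (\lnot t \lor \lnot q)): β-rule — branch into \lnot s  //  \lnot (\lnot t \lor \lnot q).
          branch 1.2.1 (add \lnot s):
            ○ open, literals {s=false}.
          branch 1.2.2 (add \lnot (\lnot t \lor \lnot q)):
            \lnot (\lnot t \lor \lnot q): α-rule — add \lnot \lnot t, \lnot \lnot q.
            ○ open, literals {q=true, t=true}.
  branch 2 (add ((\lnot r \to \lnot s) \lor (q \land r))):
    ((\lnot r \to \lnot s) \lor (q \land r)): β-rule — branch into (\lnot r \to \lnot s)  //  (q \land r).
      branch 2.1 (add (\lnot r \to \lnot s)):
        (\lnot r \to \lnot s): β-rule — branch into \lnot \lnot r  //  \lnot s.
          branch 2.1.1 (add \lnot \lnot r):
            ○ open, literals {r=true}.
          branch 2.1.2 (add \lnot s):
            ○ open, literals {s=false}.
      branch 2.2 (add (q \land r)):
        (q \land r): α-rule — add q, r.
        ○ open, literals {q=true, r=true}.
2 branches closed, 7 open.
Each open branch fixes some atoms; the unmentioned ones are free. Counting distinct full assignments: branch {q=false, r=true} (p, s, t) contributes 8 new; branch {q=true, r=true} (p, s, t) contributes 8 new; branch {s=false} (p, q, r, t) contributes 8 new; branch {q=true, t=true} (p, r, s) contributes 2 new; branch {r=true} (p, q, s, t) contributes 0 new; branch {s=false} (p, q, r, t) contributes 0 new; branch {q=true, r=true} (p, s, t) contributes 0 new. Total: 26.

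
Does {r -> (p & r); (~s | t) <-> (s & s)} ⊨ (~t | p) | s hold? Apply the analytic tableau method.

Yes

Initial set: {(r -> (p & r)); ((~s | t) <-> (s & s)); ~((~t | p) | s)}.
~((~t | p) | s): α-rule — add ~(~t | p), ~s.
~(~t | p): α-rule — add ~~t, ~p.
(r -> (p & r)): β-rule — branch into ~r  //  (p & r).
  branch 1 (add ~r):
    ((~s | t) <-> (s & s)): β-rule — branch into (~s | t), (s & s)  //  ~(~s | t), ~(s & s).
      branch 1.1 (add (~s | t), (s & s)):
        (s & s): α-rule — add s, s.
        × closes — contains both s and ~s.
      branch 1.2 (add ~(~s | t), ~(s & s)):
        ~(~s | t): α-rule — add ~~s, ~t.
        × closes — contains both s and ~s.
  branch 2 (add (p & r)):
    (p & r): α-rule — add p, r.
    × closes — contains both p and ~p.
All 3 branches close.
Every branch closed, so the premises entail the conclusion.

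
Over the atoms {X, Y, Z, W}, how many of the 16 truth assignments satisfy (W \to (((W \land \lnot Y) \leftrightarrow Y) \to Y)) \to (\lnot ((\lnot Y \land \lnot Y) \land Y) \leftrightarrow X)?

Initial set: {((W \to (((W \land \lnot Y) \leftrightarrow Y) \to Y)) \to (\lnot ((\lnot Y \land \lnot Y) \land Y) \leftrightarrow X))}.
((W \to (((W \land \lnot Y) \leftrightarrow Y) \to Y)) \to (\lnot ((\lnot Y \land \lnot Y) \land Y) \leftrightarrow X)): β-rule — branch into \lnot (W \to (((W \land \lnot Y) \leftrightarrow Y) \to Y))  //  (\lnot ((\lnot Y \land \lnot Y) \land Y) \leftrightarrow X).
  branch 1 (add \lnot (W \to (((W \land \lnot Y) \leftrightarrow Y) \to Y))):
    \lnot (W \to (((W \land \lnot Y) \leftrightarrow Y) \to Y)): α-rule — add W, \lnot (((W \land \lnot Y) \leftrightarrow Y) \to Y).
    \lnot (((W \land \lnot Y) \leftrightarrow Y) \to Y): α-rule — add ((W \land \lnot Y) \leftrightarrow Y), \lnot Y.
    ((W \land \lnot Y) \leftrightarrow Y): β-rule — branch into (W \land \lnot Y), Y  //  \lnot (W \land \lnot Y), \lnot Y.
      branch 1.1 (add (W \land \lnot Y), Y):
        × closes — contains both Y and \lnot Y.
      branch 1.2 (add \lnot (W \land \lnot Y), \lnot Y):
        \lnot (W \land \lnot Y): β-rule — branch into \lnot W  //  \lnot \lnot Y.
          branch 1.2.1 (add \lnot W):
            × closes — contains both W and \lnot W.
          branch 1.2.2 (add \lnot \lnot Y):
            × closes — contains both Y and \lnot Y.
  branch 2 (add (\lnot ((\lnot Y \land \lnot Y) \land Y) \leftrightarrow X)):
    (\lnot ((\lnot Y \land \lnot Y) \land Y) \leftrightarrow X): β-rule — branch into \lnot ((\lnot Y \land \lnot Y) \land Y), X  //  \lnot \lnot ((\lnot Y \land \lnot Y) \land Y), \lnot X.
      branch 2.1 (add \lnot ((\lnot Y \land \lnot Y) \land Y), X):
        \lnot ((\lnot Y \land \lnot Y) \land Y): β-rule — branch into \lnot (\lnot Y \land \lnot Y)  //  \lnot Y.
          branch 2.1.1 (add \lnot (\lnot Y \land \lnot Y)):
            \lnot (\lnot Y \land \lnot Y): β-rule — branch into \lnot \lnot Y  //  \lnot \lnot Y.
              branch 2.1.1.1 (add \lnot \lnot Y):
                ○ open, literals {X=true, Y=true}.
              branch 2.1.1.2 (add \lnot \lnot Y):
                ○ open, literals {X=true, Y=true}.
          branch 2.1.2 (add \lnot Y):
            ○ open, literals {X=true, Y=false}.
      branch 2.2 (add \lnot \lnot ((\lnot Y \land \lnot Y) \land Y), \lnot X):
        \lnot \lnot ((\lnot Y \land \lnot Y) \land Y): α-rule — add (\lnot Y \land \lnot Y), Y.
        (\lnot Y \land \lnot Y): α-rule — add \lnot Y, \lnot Y.
        × closes — contains both Y and \lnot Y.
4 branches closed, 3 open.
Each open branch fixes some atoms; the unmentioned ones are free. Counting distinct full assignments: branch {X=true, Y=true} (Z, W) contributes 4 new; branch {X=true, Y=true} (Z, W) contributes 0 new; branch {X=true, Y=false} (Z, W) contributes 4 new. Total: 8.

8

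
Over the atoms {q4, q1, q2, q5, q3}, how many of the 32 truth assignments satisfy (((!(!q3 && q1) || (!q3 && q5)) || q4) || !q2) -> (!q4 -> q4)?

17

Initial set: {((((!(!q3 && q1) || (!q3 && q5)) || q4) || !q2) -> (!q4 -> q4))}.
((((!(!q3 && q1) || (!q3 && q5)) || q4) || !q2) -> (!q4 -> q4)): β-rule — branch into !(((!(!q3 && q1) || (!q3 && q5)) || q4) || !q2)  //  (!q4 -> q4).
  branch 1 (add !(((!(!q3 && q1) || (!q3 && q5)) || q4) || !q2)):
    !(((!(!q3 && q1) || (!q3 && q5)) || q4) || !q2): α-rule — add !((!(!q3 && q1) || (!q3 && q5)) || q4), !!q2.
    !((!(!q3 && q1) || (!q3 && q5)) || q4): α-rule — add !(!(!q3 && q1) || (!q3 && q5)), !q4.
    !(!(!q3 && q1) || (!q3 && q5)): α-rule — add !!(!q3 && q1), !(!q3 && q5).
    !!(!q3 && q1): α-rule — add !q3, q1.
    !(!q3 && q5): β-rule — branch into !!q3  //  !q5.
      branch 1.1 (add !!q3):
        × closes — contains both q3 and !q3.
      branch 1.2 (add !q5):
        ○ open, literals {q1=T, q2=T, q3=F, q4=F, q5=F}.
  branch 2 (add (!q4 -> q4)):
    (!q4 -> q4): β-rule — branch into !!q4  //  q4.
      branch 2.1 (add !!q4):
        ○ open, literals {q4=T}.
      branch 2.2 (add q4):
        ○ open, literals {q4=T}.
1 branch closed, 3 open.
Each open branch fixes some atoms; the unmentioned ones are free. Counting distinct full assignments: branch {q1=T, q2=T, q3=F, q4=F, q5=F} (none free) contributes 1 new; branch {q4=T} (q1, q2, q5, q3) contributes 16 new; branch {q4=T} (q1, q2, q5, q3) contributes 0 new. Total: 17.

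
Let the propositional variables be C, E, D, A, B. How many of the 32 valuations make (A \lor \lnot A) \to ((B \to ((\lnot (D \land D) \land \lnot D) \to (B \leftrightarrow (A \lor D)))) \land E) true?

14

Initial set: {((A \lor \lnot A) \to ((B \to ((\lnot (D \land D) \land \lnot D) \to (B \leftrightarrow (A \lor D)))) \land E))}.
((A \lor \lnot A) \to ((B \to ((\lnot (D \land D) \land \lnot D) \to (B \leftrightarrow (A \lor D)))) \land E)): β-rule — branch into \lnot (A \lor \lnot A)  //  ((B \to ((\lnot (D \land D) \land \lnot D) \to (B \leftrightarrow (A \lor D)))) \land E).
  branch 1 (add \lnot (A \lor \lnot A)):
    \lnot (A \lor \lnot A): α-rule — add \lnot A, \lnot \lnot A.
    × closes — contains both A and \lnot A.
  branch 2 (add ((B \to ((\lnot (D \land D) \land \lnot D) \to (B \leftrightarrow (A \lor D)))) \land E)):
    ((B \to ((\lnot (D \land D) \land \lnot D) \to (B \leftrightarrow (A \lor D)))) \land E): α-rule — add (B \to ((\lnot (D \land D) \land \lnot D) \to (B \leftrightarrow (A \lor D)))), E.
    (B \to ((\lnot (D \land D) \land \lnot D) \to (B \leftrightarrow (A \lor D)))): β-rule — branch into \lnot B  //  ((\lnot (D \land D) \land \lnot D) \to (B \leftrightarrow (A \lor D))).
      branch 2.1 (add \lnot B):
        ○ open, literals {B=0, E=1}.
      branch 2.2 (add ((\lnot (D \land D) \land \lnot D) \to (B \leftrightarrow (A \lor D)))):
        ((\lnot (D \land D) \land \lnot D) \to (B \leftrightarrow (A \lor D))): β-rule — branch into \lnot (\lnot (D \land D) \land \lnot D)  //  (B \leftrightarrow (A \lor D)).
          branch 2.2.1 (add \lnot (\lnot (D \land D) \land \lnot D)):
            \lnot (\lnot (D \land D) \land \lnot D): β-rule — branch into \lnot \lnot (D \land D)  //  \lnot \lnot D.
              branch 2.2.1.1 (add \lnot \lnot (D \land D)):
                \lnot \lnot (D \land D): α-rule — add D, D.
                ○ open, literals {D=1, E=1}.
              branch 2.2.1.2 (add \lnot \lnot D):
                ○ open, literals {D=1, E=1}.
          branch 2.2.2 (add (B \leftrightarrow (A \lor D))):
            (B \leftrightarrow (A \lor D)): β-rule — branch into B, (A \lor D)  //  \lnot B, \lnot (A \lor D).
              branch 2.2.2.1 (add B, (A \lor D)):
                (A \lor D): β-rule — branch into A  //  D.
                  branch 2.2.2.1.1 (add A):
                    ○ open, literals {A=1, B=1, E=1}.
                  branch 2.2.2.1.2 (add D):
                    ○ open, literals {B=1, D=1, E=1}.
              branch 2.2.2.2 (add \lnot B, \lnot (A \lor D)):
                \lnot (A \lor D): α-rule — add \lnot A, \lnot D.
                ○ open, literals {A=0, B=0, D=0, E=1}.
1 branch closed, 6 open.
Each open branch fixes some atoms; the unmentioned ones are free. Counting distinct full assignments: branch {B=0, E=1} (C, D, A) contributes 8 new; branch {D=1, E=1} (C, A, B) contributes 4 new; branch {D=1, E=1} (C, A, B) contributes 0 new; branch {A=1, B=1, E=1} (C, D) contributes 2 new; branch {B=1, D=1, E=1} (C, A) contributes 0 new; branch {A=0, B=0, D=0, E=1} (C) contributes 0 new. Total: 14.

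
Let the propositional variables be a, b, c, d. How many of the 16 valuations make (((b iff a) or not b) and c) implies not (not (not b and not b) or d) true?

Initial set: {((((b iff a) or not b) and c) implies not (not (not b and not b) or d))}.
((((b iff a) or not b) and c) implies not (not (not b and not b) or d)): β-rule — branch into not (((b iff a) or not b) and c)  //  not (not (not b and not b) or d).
  branch 1 (add not (((b iff a) or not b) and c)):
    not (((b iff a) or not b) and c): β-rule — branch into not ((b iff a) or not b)  //  not c.
      branch 1.1 (add not ((b iff a) or not b)):
        not ((b iff a) or not b): α-rule — add not (b iff a), not not b.
        not (b iff a): β-rule — branch into b, not a  //  not b, a.
          branch 1.1.1 (add b, not a):
            ○ open, literals {a=false, b=true}.
          branch 1.1.2 (add not b, a):
            × closes — contains both b and not b.
      branch 1.2 (add not c):
        ○ open, literals {c=false}.
  branch 2 (add not (not (not b and not b) or d)):
    not (not (not b and not b) or d): α-rule — add not not (not b and not b), not d.
    not not (not b and not b): α-rule — add not b, not b.
    ○ open, literals {b=false, d=false}.
1 branch closed, 3 open.
Each open branch fixes some atoms; the unmentioned ones are free. Counting distinct full assignments: branch {a=false, b=true} (c, d) contributes 4 new; branch {c=false} (a, b, d) contributes 6 new; branch {b=false, d=false} (a, c) contributes 2 new. Total: 12.

12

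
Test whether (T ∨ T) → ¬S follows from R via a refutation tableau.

Initial set: {T R; F ((T ∨ T) → ¬S)}.
F ((T ∨ T) → ¬S): α-rule — add T (T ∨ T), F ¬S.
T (T ∨ T): β-rule — branch into T T  //  T T.
  branch 1 (add T T):
    ○ open, literals {R=T, S=T, T=T}.
  branch 2 (add T T):
    ○ open, literals {R=T, S=T, T=T}.
0 branches closed, 2 open.
An open branch gives a countermodel: R=T, S=T, T=T (unmentioned atoms arbitrary); the premises hold there but the conclusion fails.

No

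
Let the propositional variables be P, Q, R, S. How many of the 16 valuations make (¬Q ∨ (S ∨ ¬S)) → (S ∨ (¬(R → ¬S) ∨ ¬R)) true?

Initial set: {((¬Q ∨ (S ∨ ¬S)) → (S ∨ (¬(R → ¬S) ∨ ¬R)))}.
((¬Q ∨ (S ∨ ¬S)) → (S ∨ (¬(R → ¬S) ∨ ¬R))): β-rule — branch into ¬(¬Q ∨ (S ∨ ¬S))  //  (S ∨ (¬(R → ¬S) ∨ ¬R)).
  branch 1 (add ¬(¬Q ∨ (S ∨ ¬S))):
    ¬(¬Q ∨ (S ∨ ¬S)): α-rule — add ¬¬Q, ¬(S ∨ ¬S).
    ¬(S ∨ ¬S): α-rule — add ¬S, ¬¬S.
    × closes — contains both S and ¬S.
  branch 2 (add (S ∨ (¬(R → ¬S) ∨ ¬R))):
    (S ∨ (¬(R → ¬S) ∨ ¬R)): β-rule — branch into S  //  (¬(R → ¬S) ∨ ¬R).
      branch 2.1 (add S):
        ○ open, literals {S=1}.
      branch 2.2 (add (¬(R → ¬S) ∨ ¬R)):
        (¬(R → ¬S) ∨ ¬R): β-rule — branch into ¬(R → ¬S)  //  ¬R.
          branch 2.2.1 (add ¬(R → ¬S)):
            ¬(R → ¬S): α-rule — add R, ¬¬S.
            ○ open, literals {R=1, S=1}.
          branch 2.2.2 (add ¬R):
            ○ open, literals {R=0}.
1 branch closed, 3 open.
Each open branch fixes some atoms; the unmentioned ones are free. Counting distinct full assignments: branch {S=1} (P, Q, R) contributes 8 new; branch {R=1, S=1} (P, Q) contributes 0 new; branch {R=0} (P, Q, S) contributes 4 new. Total: 12.

12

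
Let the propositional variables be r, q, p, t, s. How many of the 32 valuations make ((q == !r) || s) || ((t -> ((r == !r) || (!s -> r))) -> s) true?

Initial set: {(((q == !r) || s) || ((t -> ((r == !r) || (!s -> r))) -> s))}.
(((q == !r) || s) || ((t -> ((r == !r) || (!s -> r))) -> s)): β-rule — branch into ((q == !r) || s)  //  ((t -> ((r == !r) || (!s -> r))) -> s).
  branch 1 (add ((q == !r) || s)):
    ((q == !r) || s): β-rule — branch into (q == !r)  //  s.
      branch 1.1 (add (q == !r)):
        (q == !r): β-rule — branch into q, !r  //  !q, !!r.
          branch 1.1.1 (add q, !r):
            ○ open, literals {q=T, r=F}.
          branch 1.1.2 (add !q, !!r):
            ○ open, literals {q=F, r=T}.
      branch 1.2 (add s):
        ○ open, literals {s=T}.
  branch 2 (add ((t -> ((r == !r) || (!s -> r))) -> s)):
    ((t -> ((r == !r) || (!s -> r))) -> s): β-rule — branch into !(t -> ((r == !r) || (!s -> r)))  //  s.
      branch 2.1 (add !(t -> ((r == !r) || (!s -> r)))):
        !(t -> ((r == !r) || (!s -> r))): α-rule — add t, !((r == !r) || (!s -> r)).
        !((r == !r) || (!s -> r)): α-rule — add !(r == !r), !(!s -> r).
        !(!s -> r): α-rule — add !s, !r.
        !(r == !r): β-rule — branch into r, !!r  //  !r, !r.
          branch 2.1.1 (add r, !!r):
            × closes — contains both r and !r.
          branch 2.1.2 (add !r, !r):
            ○ open, literals {r=F, s=F, t=T}.
      branch 2.2 (add s):
        ○ open, literals {s=T}.
1 branch closed, 5 open.
Each open branch fixes some atoms; the unmentioned ones are free. Counting distinct full assignments: branch {q=T, r=F} (p, t, s) contributes 8 new; branch {q=F, r=T} (p, t, s) contributes 8 new; branch {s=T} (r, q, p, t) contributes 8 new; branch {r=F, s=F, t=T} (q, p) contributes 2 new; branch {s=T} (r, q, p, t) contributes 0 new. Total: 26.

26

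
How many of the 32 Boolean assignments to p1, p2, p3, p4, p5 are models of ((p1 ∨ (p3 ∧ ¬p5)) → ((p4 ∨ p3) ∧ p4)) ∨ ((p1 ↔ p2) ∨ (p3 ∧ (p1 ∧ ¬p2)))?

Initial set: {T (((p1 ∨ (p3 ∧ ¬p5)) → ((p4 ∨ p3) ∧ p4)) ∨ ((p1 ↔ p2) ∨ (p3 ∧ (p1 ∧ ¬p2))))}.
T (((p1 ∨ (p3 ∧ ¬p5)) → ((p4 ∨ p3) ∧ p4)) ∨ ((p1 ↔ p2) ∨ (p3 ∧ (p1 ∧ ¬p2)))): β-rule — branch into T ((p1 ∨ (p3 ∧ ¬p5)) → ((p4 ∨ p3) ∧ p4))  //  T ((p1 ↔ p2) ∨ (p3 ∧ (p1 ∧ ¬p2))).
  branch 1 (add T ((p1 ∨ (p3 ∧ ¬p5)) → ((p4 ∨ p3) ∧ p4))):
    T ((p1 ∨ (p3 ∧ ¬p5)) → ((p4 ∨ p3) ∧ p4)): β-rule — branch into F (p1 ∨ (p3 ∧ ¬p5))  //  T ((p4 ∨ p3) ∧ p4).
      branch 1.1 (add F (p1 ∨ (p3 ∧ ¬p5))):
        F (p1 ∨ (p3 ∧ ¬p5)): α-rule — add F p1, F (p3 ∧ ¬p5).
        F (p3 ∧ ¬p5): β-rule — branch into F p3  //  F ¬p5.
          branch 1.1.1 (add F p3):
            ○ open, literals {p1=0, p3=0}.
          branch 1.1.2 (add F ¬p5):
            ○ open, literals {p1=0, p5=1}.
      branch 1.2 (add T ((p4 ∨ p3) ∧ p4)):
        T ((p4 ∨ p3) ∧ p4): α-rule — add T (p4 ∨ p3), T p4.
        T (p4 ∨ p3): β-rule — branch into T p4  //  T p3.
          branch 1.2.1 (add T p4):
            ○ open, literals {p4=1}.
          branch 1.2.2 (add T p3):
            ○ open, literals {p3=1, p4=1}.
  branch 2 (add T ((p1 ↔ p2) ∨ (p3 ∧ (p1 ∧ ¬p2)))):
    T ((p1 ↔ p2) ∨ (p3 ∧ (p1 ∧ ¬p2))): β-rule — branch into T (p1 ↔ p2)  //  T (p3 ∧ (p1 ∧ ¬p2)).
      branch 2.1 (add T (p1 ↔ p2)):
        T (p1 ↔ p2): β-rule — branch into T p1, T p2  //  F p1, F p2.
          branch 2.1.1 (add T p1, T p2):
            ○ open, literals {p1=1, p2=1}.
          branch 2.1.2 (add F p1, F p2):
            ○ open, literals {p1=0, p2=0}.
      branch 2.2 (add T (p3 ∧ (p1 ∧ ¬p2))):
        T (p3 ∧ (p1 ∧ ¬p2)): α-rule — add T p3, T (p1 ∧ ¬p2).
        T (p1 ∧ ¬p2): α-rule — add T p1, T ¬p2.
        ○ open, literals {p1=1, p2=0, p3=1}.
0 branches closed, 7 open.
Each open branch fixes some atoms; the unmentioned ones are free. Counting distinct full assignments: branch {p1=0, p3=0} (p2, p4, p5) contributes 8 new; branch {p1=0, p5=1} (p2, p3, p4) contributes 4 new; branch {p4=1} (p1, p2, p3, p5) contributes 10 new; branch {p3=1, p4=1} (p1, p2, p5) contributes 0 new; branch {p1=1, p2=1} (p3, p4, p5) contributes 4 new; branch {p1=0, p2=0} (p3, p4, p5) contributes 1 new; branch {p1=1, p2=0, p3=1} (p4, p5) contributes 2 new. Total: 29.

29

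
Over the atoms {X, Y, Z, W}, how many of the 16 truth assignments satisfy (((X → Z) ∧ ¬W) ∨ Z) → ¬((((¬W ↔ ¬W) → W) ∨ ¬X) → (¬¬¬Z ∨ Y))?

Initial set: {((((X → Z) ∧ ¬W) ∨ Z) → ¬((((¬W ↔ ¬W) → W) ∨ ¬X) → (¬¬¬Z ∨ Y)))}.
((((X → Z) ∧ ¬W) ∨ Z) → ¬((((¬W ↔ ¬W) → W) ∨ ¬X) → (¬¬¬Z ∨ Y))): β-rule — branch into ¬(((X → Z) ∧ ¬W) ∨ Z)  //  ¬((((¬W ↔ ¬W) → W) ∨ ¬X) → (¬¬¬Z ∨ Y)).
  branch 1 (add ¬(((X → Z) ∧ ¬W) ∨ Z)):
    ¬(((X → Z) ∧ ¬W) ∨ Z): α-rule — add ¬((X → Z) ∧ ¬W), ¬Z.
    ¬((X → Z) ∧ ¬W): β-rule — branch into ¬(X → Z)  //  ¬¬W.
      branch 1.1 (add ¬(X → Z)):
        ¬(X → Z): α-rule — add X, ¬Z.
        ○ open, literals {X=T, Z=F}.
      branch 1.2 (add ¬¬W):
        ○ open, literals {W=T, Z=F}.
  branch 2 (add ¬((((¬W ↔ ¬W) → W) ∨ ¬X) → (¬¬¬Z ∨ Y))):
    ¬((((¬W ↔ ¬W) → W) ∨ ¬X) → (¬¬¬Z ∨ Y)): α-rule — add (((¬W ↔ ¬W) → W) ∨ ¬X), ¬(¬¬¬Z ∨ Y).
    ¬(¬¬¬Z ∨ Y): α-rule — add ¬¬¬¬Z, ¬Y.
    ¬¬¬¬Z: drop double negation, giving ¬¬Z.
    (((¬W ↔ ¬W) → W) ∨ ¬X): β-rule — branch into ((¬W ↔ ¬W) → W)  //  ¬X.
      branch 2.1 (add ((¬W ↔ ¬W) → W)):
        ((¬W ↔ ¬W) → W): β-rule — branch into ¬(¬W ↔ ¬W)  //  W.
          branch 2.1.1 (add ¬(¬W ↔ ¬W)):
            ¬(¬W ↔ ¬W): β-rule — branch into ¬W, ¬¬W  //  ¬¬W, ¬W.
              branch 2.1.1.1 (add ¬W, ¬¬W):
                × closes — contains both W and ¬W.
              branch 2.1.1.2 (add ¬¬W, ¬W):
                × closes — contains both W and ¬W.
          branch 2.1.2 (add W):
            ○ open, literals {W=T, Y=F, Z=T}.
      branch 2.2 (add ¬X):
        ○ open, literals {X=F, Y=F, Z=T}.
2 branches closed, 4 open.
Each open branch fixes some atoms; the unmentioned ones are free. Counting distinct full assignments: branch {X=T, Z=F} (Y, W) contributes 4 new; branch {W=T, Z=F} (X, Y) contributes 2 new; branch {W=T, Y=F, Z=T} (X) contributes 2 new; branch {X=F, Y=F, Z=T} (W) contributes 1 new. Total: 9.

9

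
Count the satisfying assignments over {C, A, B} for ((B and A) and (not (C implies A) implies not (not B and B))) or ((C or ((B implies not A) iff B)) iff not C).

3

Initial set: {(((B and A) and (not (C implies A) implies not (not B and B))) or ((C or ((B implies not A) iff B)) iff not C))}.
(((B and A) and (not (C implies A) implies not (not B and B))) or ((C or ((B implies not A) iff B)) iff not C)): β-rule — branch into ((B and A) and (not (C implies A) implies not (not B and B)))  //  ((C or ((B implies not A) iff B)) iff not C).
  branch 1 (add ((B and A) and (not (C implies A) implies not (not B and B)))):
    ((B and A) and (not (C implies A) implies not (not B and B))): α-rule — add (B and A), (not (C implies A) implies not (not B and B)).
    (B and A): α-rule — add B, A.
    (not (C implies A) implies not (not B and B)): β-rule — branch into not not (C implies A)  //  not (not B and B).
      branch 1.1 (add not not (C implies A)):
        not not (C implies A): β-rule — branch into not C  //  A.
          branch 1.1.1 (add not C):
            ○ open, literals {A=true, B=true, C=false}.
          branch 1.1.2 (add A):
            ○ open, literals {A=true, B=true}.
      branch 1.2 (add not (not B and B)):
        not (not B and B): β-rule — branch into not not B  //  not B.
          branch 1.2.1 (add not not B):
            ○ open, literals {A=true, B=true}.
          branch 1.2.2 (add not B):
            × closes — contains both B and not B.
  branch 2 (add ((C or ((B implies not A) iff B)) iff not C)):
    ((C or ((B implies not A) iff B)) iff not C): β-rule — branch into (C or ((B implies not A) iff B)), not C  //  not (C or ((B implies not A) iff B)), not not C.
      branch 2.1 (add (C or ((B implies not A) iff B)), not C):
        (C or ((B implies not A) iff B)): β-rule — branch into C  //  ((B implies not A) iff B).
          branch 2.1.1 (add C):
            × closes — contains both C and not C.
          branch 2.1.2 (add ((B implies not A) iff B)):
            ((B implies not A) iff B): β-rule — branch into (B implies not A), B  //  not (B implies not A), not B.
              branch 2.1.2.1 (add (B implies not A), B):
                (B implies not A): β-rule — branch into not B  //  not A.
                  branch 2.1.2.1.1 (add not B):
                    × closes — contains both B and not B.
                  branch 2.1.2.1.2 (add not A):
                    ○ open, literals {A=false, B=true, C=false}.
              branch 2.1.2.2 (add not (B implies not A), not B):
                not (B implies not A): α-rule — add B, not not A.
                × closes — contains both B and not B.
      branch 2.2 (add not (C or ((B implies not A) iff B)), not not C):
        not (C or ((B implies not A) iff B)): α-rule — add not C, not ((B implies not A) iff B).
        × closes — contains both C and not C.
5 branches closed, 4 open.
Each open branch fixes some atoms; the unmentioned ones are free. Counting distinct full assignments: branch {A=true, B=true, C=false} (none free) contributes 1 new; branch {A=true, B=true} (C) contributes 1 new; branch {A=true, B=true} (C) contributes 0 new; branch {A=false, B=true, C=false} (none free) contributes 1 new. Total: 3.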